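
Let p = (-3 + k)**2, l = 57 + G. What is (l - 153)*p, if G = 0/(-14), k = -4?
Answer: -4704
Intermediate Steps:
G = 0 (G = 0*(-1/14) = 0)
l = 57 (l = 57 + 0 = 57)
p = 49 (p = (-3 - 4)**2 = (-7)**2 = 49)
(l - 153)*p = (57 - 153)*49 = -96*49 = -4704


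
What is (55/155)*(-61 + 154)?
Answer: 33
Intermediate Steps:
(55/155)*(-61 + 154) = (55*(1/155))*93 = (11/31)*93 = 33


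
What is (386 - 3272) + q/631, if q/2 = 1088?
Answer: -1818890/631 ≈ -2882.6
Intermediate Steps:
q = 2176 (q = 2*1088 = 2176)
(386 - 3272) + q/631 = (386 - 3272) + 2176/631 = -2886 + 2176*(1/631) = -2886 + 2176/631 = -1818890/631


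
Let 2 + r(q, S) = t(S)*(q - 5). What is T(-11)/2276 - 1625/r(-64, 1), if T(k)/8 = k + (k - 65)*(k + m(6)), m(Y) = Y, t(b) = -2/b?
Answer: -824257/77384 ≈ -10.652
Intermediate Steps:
r(q, S) = -2 - 2*(-5 + q)/S (r(q, S) = -2 + (-2/S)*(q - 5) = -2 + (-2/S)*(-5 + q) = -2 - 2*(-5 + q)/S)
T(k) = 8*k + 8*(-65 + k)*(6 + k) (T(k) = 8*(k + (k - 65)*(k + 6)) = 8*(k + (-65 + k)*(6 + k)) = 8*k + 8*(-65 + k)*(6 + k))
T(-11)/2276 - 1625/r(-64, 1) = (-3120 - 464*(-11) + 8*(-11)²)/2276 - 1625*1/(2*(5 - 1*1 - 1*(-64))) = (-3120 + 5104 + 8*121)*(1/2276) - 1625*1/(2*(5 - 1 + 64)) = (-3120 + 5104 + 968)*(1/2276) - 1625/(2*1*68) = 2952*(1/2276) - 1625/136 = 738/569 - 1625*1/136 = 738/569 - 1625/136 = -824257/77384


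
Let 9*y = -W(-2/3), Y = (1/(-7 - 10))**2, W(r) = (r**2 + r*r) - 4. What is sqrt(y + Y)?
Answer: sqrt(8173)/153 ≈ 0.59088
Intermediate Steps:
W(r) = -4 + 2*r**2 (W(r) = (r**2 + r**2) - 4 = 2*r**2 - 4 = -4 + 2*r**2)
Y = 1/289 (Y = (1/(-17))**2 = (-1/17)**2 = 1/289 ≈ 0.0034602)
y = 28/81 (y = (-(-4 + 2*(-2/3)**2))/9 = (-(-4 + 2*(4/9)))/9 = (-(-4 + 8/9))/9 = (-1*(-28/9))/9 = (1/9)*(28/9) = 28/81 ≈ 0.34568)
sqrt(y + Y) = sqrt(28/81 + 1/289) = sqrt(8173/23409) = sqrt(8173)/153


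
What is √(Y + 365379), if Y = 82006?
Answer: √447385 ≈ 668.87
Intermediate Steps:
√(Y + 365379) = √(82006 + 365379) = √447385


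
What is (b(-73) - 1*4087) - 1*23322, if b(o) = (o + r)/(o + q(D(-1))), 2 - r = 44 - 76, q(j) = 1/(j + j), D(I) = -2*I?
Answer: -2658621/97 ≈ -27408.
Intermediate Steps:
q(j) = 1/(2*j)
r = 34 (r = 2 - (44 - 76) = 2 - 1*(-32) = 2 + 32 = 34)
b(o) = (34 + o)/(¼ + o) (b(o) = (o + 34)/(o + 1/(2*((-2*(-1))))) = (34 + o)/(o + (½)/2) = (34 + o)/(o + (½)*(½)) = (34 + o)/(o + ¼) = (34 + o)/(¼ + o))
(b(-73) - 1*4087) - 1*23322 = (4*(34 - 73)/(1 + 4*(-73)) - 1*4087) - 1*23322 = (4*(-39)/(1 - 292) - 4087) - 23322 = (4*(-39)/(-291) - 4087) - 23322 = (4*(-1/291)*(-39) - 4087) - 23322 = (52/97 - 4087) - 23322 = -396387/97 - 23322 = -2658621/97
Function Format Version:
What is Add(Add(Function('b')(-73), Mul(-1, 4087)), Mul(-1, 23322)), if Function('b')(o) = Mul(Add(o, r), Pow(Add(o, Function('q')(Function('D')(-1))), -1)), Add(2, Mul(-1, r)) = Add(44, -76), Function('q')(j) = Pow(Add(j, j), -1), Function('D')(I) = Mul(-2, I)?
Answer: Rational(-2658621, 97) ≈ -27408.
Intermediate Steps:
Function('q')(j) = Mul(Rational(1, 2), Pow(j, -1)) (Function('q')(j) = Pow(Mul(2, j), -1) = Mul(Rational(1, 2), Pow(j, -1)))
r = 34 (r = Add(2, Mul(-1, Add(44, -76))) = Add(2, Mul(-1, -32)) = Add(2, 32) = 34)
Function('b')(o) = Mul(Pow(Add(Rational(1, 4), o), -1), Add(34, o)) (Function('b')(o) = Mul(Add(o, 34), Pow(Add(o, Mul(Rational(1, 2), Pow(Mul(-2, -1), -1))), -1)) = Mul(Add(34, o), Pow(Add(o, Mul(Rational(1, 2), Pow(2, -1))), -1)) = Mul(Add(34, o), Pow(Add(o, Mul(Rational(1, 2), Rational(1, 2))), -1)) = Mul(Add(34, o), Pow(Add(o, Rational(1, 4)), -1)) = Mul(Add(34, o), Pow(Add(Rational(1, 4), o), -1)) = Mul(Pow(Add(Rational(1, 4), o), -1), Add(34, o)))
Add(Add(Function('b')(-73), Mul(-1, 4087)), Mul(-1, 23322)) = Add(Add(Mul(4, Pow(Add(1, Mul(4, -73)), -1), Add(34, -73)), Mul(-1, 4087)), Mul(-1, 23322)) = Add(Add(Mul(4, Pow(Add(1, -292), -1), -39), -4087), -23322) = Add(Add(Mul(4, Pow(-291, -1), -39), -4087), -23322) = Add(Add(Mul(4, Rational(-1, 291), -39), -4087), -23322) = Add(Add(Rational(52, 97), -4087), -23322) = Add(Rational(-396387, 97), -23322) = Rational(-2658621, 97)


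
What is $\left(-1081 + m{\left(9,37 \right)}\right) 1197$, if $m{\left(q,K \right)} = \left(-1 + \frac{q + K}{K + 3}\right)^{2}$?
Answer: $- \frac{517572027}{400} \approx -1.2939 \cdot 10^{6}$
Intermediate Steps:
$m{\left(q,K \right)} = \left(-1 + \frac{K + q}{3 + K}\right)^{2}$
$\left(-1081 + m{\left(9,37 \right)}\right) 1197 = \left(-1081 + \frac{\left(-3 + 9\right)^{2}}{\left(3 + 37\right)^{2}}\right) 1197 = \left(-1081 + \frac{6^{2}}{1600}\right) 1197 = \left(-1081 + 36 \cdot \frac{1}{1600}\right) 1197 = \left(-1081 + \frac{9}{400}\right) 1197 = \left(- \frac{432391}{400}\right) 1197 = - \frac{517572027}{400}$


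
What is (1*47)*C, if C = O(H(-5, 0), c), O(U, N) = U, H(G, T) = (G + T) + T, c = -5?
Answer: -235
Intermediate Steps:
H(G, T) = G + 2*T
C = -5 (C = -5 + 2*0 = -5 + 0 = -5)
(1*47)*C = (1*47)*(-5) = 47*(-5) = -235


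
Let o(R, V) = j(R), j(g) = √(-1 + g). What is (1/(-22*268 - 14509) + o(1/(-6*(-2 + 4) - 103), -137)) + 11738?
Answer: 239513889/20405 + 2*I*√3335/115 ≈ 11738.0 + 1.0043*I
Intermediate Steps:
o(R, V) = √(-1 + R)
(1/(-22*268 - 14509) + o(1/(-6*(-2 + 4) - 103), -137)) + 11738 = (1/(-22*268 - 14509) + √(-1 + 1/(-6*(-2 + 4) - 103))) + 11738 = (1/(-5896 - 14509) + √(-1 + 1/(-6*2 - 103))) + 11738 = (1/(-20405) + √(-1 + 1/(-12 - 103))) + 11738 = (-1/20405 + √(-1 + 1/(-115))) + 11738 = (-1/20405 + √(-1 - 1/115)) + 11738 = (-1/20405 + √(-116/115)) + 11738 = (-1/20405 + 2*I*√3335/115) + 11738 = 239513889/20405 + 2*I*√3335/115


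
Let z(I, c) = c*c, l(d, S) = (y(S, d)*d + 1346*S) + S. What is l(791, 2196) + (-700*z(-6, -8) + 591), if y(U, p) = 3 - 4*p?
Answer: 413452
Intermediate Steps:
l(d, S) = 1347*S + d*(3 - 4*d) (l(d, S) = ((3 - 4*d)*d + 1346*S) + S = (d*(3 - 4*d) + 1346*S) + S = (1346*S + d*(3 - 4*d)) + S = 1347*S + d*(3 - 4*d))
z(I, c) = c**2
l(791, 2196) + (-700*z(-6, -8) + 591) = (1347*2196 - 1*791*(-3 + 4*791)) + (-700*(-8)**2 + 591) = (2958012 - 1*791*(-3 + 3164)) + (-700*64 + 591) = (2958012 - 1*791*3161) + (-44800 + 591) = (2958012 - 2500351) - 44209 = 457661 - 44209 = 413452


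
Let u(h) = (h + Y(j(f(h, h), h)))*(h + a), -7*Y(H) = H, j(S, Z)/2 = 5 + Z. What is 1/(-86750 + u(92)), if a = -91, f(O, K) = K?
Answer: -7/606800 ≈ -1.1536e-5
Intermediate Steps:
j(S, Z) = 10 + 2*Z (j(S, Z) = 2*(5 + Z) = 10 + 2*Z)
Y(H) = -H/7
u(h) = (-91 + h)*(-10/7 + 5*h/7) (u(h) = (h - (10 + 2*h)/7)*(h - 91) = (h + (-10/7 - 2*h/7))*(-91 + h) = (-10/7 + 5*h/7)*(-91 + h) = (-91 + h)*(-10/7 + 5*h/7))
1/(-86750 + u(92)) = 1/(-86750 + (130 - 465/7*92 + (5/7)*92**2)) = 1/(-86750 + (130 - 42780/7 + (5/7)*8464)) = 1/(-86750 + (130 - 42780/7 + 42320/7)) = 1/(-86750 + 450/7) = 1/(-606800/7) = -7/606800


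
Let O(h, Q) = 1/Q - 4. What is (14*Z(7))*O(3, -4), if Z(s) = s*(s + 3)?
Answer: -4165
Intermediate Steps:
O(h, Q) = -4 + 1/Q
Z(s) = s*(3 + s)
(14*Z(7))*O(3, -4) = (14*(7*(3 + 7)))*(-4 + 1/(-4)) = (14*(7*10))*(-4 - 1/4) = (14*70)*(-17/4) = 980*(-17/4) = -4165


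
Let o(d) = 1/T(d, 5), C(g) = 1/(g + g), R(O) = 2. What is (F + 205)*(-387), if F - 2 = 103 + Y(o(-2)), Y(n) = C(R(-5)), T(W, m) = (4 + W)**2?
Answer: -480267/4 ≈ -1.2007e+5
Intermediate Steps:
C(g) = 1/(2*g)
o(d) = (4 + d)**(-2) (o(d) = 1/((4 + d)**2) = (4 + d)**(-2))
Y(n) = 1/4 (Y(n) = (1/2)/2 = (1/2)*(1/2) = 1/4)
F = 421/4 (F = 2 + (103 + 1/4) = 2 + 413/4 = 421/4 ≈ 105.25)
(F + 205)*(-387) = (421/4 + 205)*(-387) = (1241/4)*(-387) = -480267/4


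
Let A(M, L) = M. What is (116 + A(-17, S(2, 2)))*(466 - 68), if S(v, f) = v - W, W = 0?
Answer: 39402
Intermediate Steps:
S(v, f) = v (S(v, f) = v - 1*0 = v + 0 = v)
(116 + A(-17, S(2, 2)))*(466 - 68) = (116 - 17)*(466 - 68) = 99*398 = 39402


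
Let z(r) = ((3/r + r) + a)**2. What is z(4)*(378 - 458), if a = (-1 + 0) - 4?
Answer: -5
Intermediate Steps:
a = -5 (a = -1 - 4 = -5)
z(r) = (-5 + r + 3/r)**2 (z(r) = ((3/r + r) - 5)**2 = ((r + 3/r) - 5)**2 = (-5 + r + 3/r)**2)
z(4)*(378 - 458) = ((3 + 4**2 - 5*4)**2/4**2)*(378 - 458) = ((3 + 16 - 20)**2/16)*(-80) = ((1/16)*(-1)**2)*(-80) = ((1/16)*1)*(-80) = (1/16)*(-80) = -5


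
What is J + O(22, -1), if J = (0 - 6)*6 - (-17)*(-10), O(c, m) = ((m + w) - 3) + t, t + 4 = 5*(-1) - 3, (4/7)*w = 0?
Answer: -222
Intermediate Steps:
w = 0 (w = (7/4)*0 = 0)
t = -12 (t = -4 + (5*(-1) - 3) = -4 + (-5 - 3) = -4 - 8 = -12)
O(c, m) = -15 + m (O(c, m) = ((m + 0) - 3) - 12 = (m - 3) - 12 = (-3 + m) - 12 = -15 + m)
J = -206 (J = -6*6 - 1*170 = -36 - 170 = -206)
J + O(22, -1) = -206 + (-15 - 1) = -206 - 16 = -222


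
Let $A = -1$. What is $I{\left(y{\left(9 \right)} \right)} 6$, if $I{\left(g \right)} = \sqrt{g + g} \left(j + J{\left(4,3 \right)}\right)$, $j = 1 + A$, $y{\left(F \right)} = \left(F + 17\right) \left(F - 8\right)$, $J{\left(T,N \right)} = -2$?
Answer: $- 24 \sqrt{13} \approx -86.533$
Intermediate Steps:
$y{\left(F \right)} = \left(-8 + F\right) \left(17 + F\right)$ ($y{\left(F \right)} = \left(17 + F\right) \left(-8 + F\right) = \left(-8 + F\right) \left(17 + F\right)$)
$j = 0$ ($j = 1 - 1 = 0$)
$I{\left(g \right)} = - 2 \sqrt{2} \sqrt{g}$ ($I{\left(g \right)} = \sqrt{g + g} \left(0 - 2\right) = \sqrt{2 g} \left(-2\right) = \sqrt{2} \sqrt{g} \left(-2\right) = - 2 \sqrt{2} \sqrt{g}$)
$I{\left(y{\left(9 \right)} \right)} 6 = - 2 \sqrt{2} \sqrt{-136 + 9^{2} + 9 \cdot 9} \cdot 6 = - 2 \sqrt{2} \sqrt{-136 + 81 + 81} \cdot 6 = - 2 \sqrt{2} \sqrt{26} \cdot 6 = - 4 \sqrt{13} \cdot 6 = - 24 \sqrt{13}$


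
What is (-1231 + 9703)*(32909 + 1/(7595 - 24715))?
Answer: 596642801661/2140 ≈ 2.7880e+8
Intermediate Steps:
(-1231 + 9703)*(32909 + 1/(7595 - 24715)) = 8472*(32909 + 1/(-17120)) = 8472*(32909 - 1/17120) = 8472*(563402079/17120) = 596642801661/2140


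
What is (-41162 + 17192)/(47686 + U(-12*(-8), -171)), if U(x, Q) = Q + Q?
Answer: -11985/23672 ≈ -0.50629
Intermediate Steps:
U(x, Q) = 2*Q
(-41162 + 17192)/(47686 + U(-12*(-8), -171)) = (-41162 + 17192)/(47686 + 2*(-171)) = -23970/(47686 - 342) = -23970/47344 = -23970*1/47344 = -11985/23672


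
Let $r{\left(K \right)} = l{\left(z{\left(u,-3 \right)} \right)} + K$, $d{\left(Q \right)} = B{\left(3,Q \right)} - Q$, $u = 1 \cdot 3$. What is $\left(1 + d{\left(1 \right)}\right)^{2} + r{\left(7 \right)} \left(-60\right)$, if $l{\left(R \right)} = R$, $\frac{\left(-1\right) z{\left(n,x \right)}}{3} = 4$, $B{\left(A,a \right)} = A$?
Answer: $309$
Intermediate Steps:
$u = 3$
$z{\left(n,x \right)} = -12$ ($z{\left(n,x \right)} = \left(-3\right) 4 = -12$)
$d{\left(Q \right)} = 3 - Q$
$r{\left(K \right)} = -12 + K$
$\left(1 + d{\left(1 \right)}\right)^{2} + r{\left(7 \right)} \left(-60\right) = \left(1 + \left(3 - 1\right)\right)^{2} + \left(-12 + 7\right) \left(-60\right) = \left(1 + \left(3 - 1\right)\right)^{2} - -300 = \left(1 + 2\right)^{2} + 300 = 3^{2} + 300 = 9 + 300 = 309$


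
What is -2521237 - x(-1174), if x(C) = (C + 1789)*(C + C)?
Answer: -1077217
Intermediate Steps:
x(C) = 2*C*(1789 + C) (x(C) = (1789 + C)*(2*C) = 2*C*(1789 + C))
-2521237 - x(-1174) = -2521237 - 2*(-1174)*(1789 - 1174) = -2521237 - 2*(-1174)*615 = -2521237 - 1*(-1444020) = -2521237 + 1444020 = -1077217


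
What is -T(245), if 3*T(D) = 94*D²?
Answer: -5642350/3 ≈ -1.8808e+6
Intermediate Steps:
T(D) = 94*D²/3 (T(D) = (94*D²)/3 = 94*D²/3)
-T(245) = -94*245²/3 = -94*60025/3 = -1*5642350/3 = -5642350/3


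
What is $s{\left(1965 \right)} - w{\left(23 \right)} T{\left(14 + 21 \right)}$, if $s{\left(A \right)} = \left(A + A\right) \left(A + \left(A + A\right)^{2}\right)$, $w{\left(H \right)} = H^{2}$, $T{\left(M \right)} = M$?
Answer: $60706160935$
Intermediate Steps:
$s{\left(A \right)} = 2 A \left(A + 4 A^{2}\right)$ ($s{\left(A \right)} = 2 A \left(A + \left(2 A\right)^{2}\right) = 2 A \left(A + 4 A^{2}\right)$)
$s{\left(1965 \right)} - w{\left(23 \right)} T{\left(14 + 21 \right)} = 1965^{2} \left(2 + 8 \cdot 1965\right) - 23^{2} \left(14 + 21\right) = 3861225 \left(2 + 15720\right) - 529 \cdot 35 = 3861225 \cdot 15722 - 18515 = 60706179450 - 18515 = 60706160935$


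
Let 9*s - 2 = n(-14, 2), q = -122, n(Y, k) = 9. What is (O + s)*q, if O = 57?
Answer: -63928/9 ≈ -7103.1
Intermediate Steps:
s = 11/9 (s = 2/9 + (⅑)*9 = 2/9 + 1 = 11/9 ≈ 1.2222)
(O + s)*q = (57 + 11/9)*(-122) = (524/9)*(-122) = -63928/9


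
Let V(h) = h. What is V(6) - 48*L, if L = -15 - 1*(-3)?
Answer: 582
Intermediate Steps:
L = -12 (L = -15 + 3 = -12)
V(6) - 48*L = 6 - 48*(-12) = 6 + 576 = 582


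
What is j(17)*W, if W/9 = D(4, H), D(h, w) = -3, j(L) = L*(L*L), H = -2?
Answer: -132651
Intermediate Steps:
j(L) = L**3 (j(L) = L*L**2 = L**3)
W = -27 (W = 9*(-3) = -27)
j(17)*W = 17**3*(-27) = 4913*(-27) = -132651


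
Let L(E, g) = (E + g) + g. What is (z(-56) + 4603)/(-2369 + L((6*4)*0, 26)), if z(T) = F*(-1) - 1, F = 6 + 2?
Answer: -4594/2317 ≈ -1.9827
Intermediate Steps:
F = 8
z(T) = -9 (z(T) = 8*(-1) - 1 = -8 - 1 = -9)
L(E, g) = E + 2*g
(z(-56) + 4603)/(-2369 + L((6*4)*0, 26)) = (-9 + 4603)/(-2369 + ((6*4)*0 + 2*26)) = 4594/(-2369 + (24*0 + 52)) = 4594/(-2369 + (0 + 52)) = 4594/(-2369 + 52) = 4594/(-2317) = 4594*(-1/2317) = -4594/2317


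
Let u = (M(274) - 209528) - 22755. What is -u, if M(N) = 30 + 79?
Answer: 232174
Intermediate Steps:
M(N) = 109
u = -232174 (u = (109 - 209528) - 22755 = -209419 - 22755 = -232174)
-u = -1*(-232174) = 232174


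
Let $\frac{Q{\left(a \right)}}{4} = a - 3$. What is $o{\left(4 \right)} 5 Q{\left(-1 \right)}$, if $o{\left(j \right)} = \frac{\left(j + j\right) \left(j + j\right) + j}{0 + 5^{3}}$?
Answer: $- \frac{1088}{25} \approx -43.52$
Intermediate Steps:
$o{\left(j \right)} = \frac{j}{125} + \frac{4 j^{2}}{125}$ ($o{\left(j \right)} = \frac{2 j 2 j + j}{0 + 125} = \frac{4 j^{2} + j}{125} = \left(j + 4 j^{2}\right) \frac{1}{125} = \frac{j}{125} + \frac{4 j^{2}}{125}$)
$Q{\left(a \right)} = -12 + 4 a$ ($Q{\left(a \right)} = 4 \left(a - 3\right) = 4 \left(-3 + a\right) = -12 + 4 a$)
$o{\left(4 \right)} 5 Q{\left(-1 \right)} = \frac{1}{125} \cdot 4 \left(1 + 4 \cdot 4\right) 5 \left(-12 + 4 \left(-1\right)\right) = \frac{1}{125} \cdot 4 \left(1 + 16\right) 5 \left(-12 - 4\right) = \frac{1}{125} \cdot 4 \cdot 17 \cdot 5 \left(-16\right) = \frac{68}{125} \cdot 5 \left(-16\right) = \frac{68}{25} \left(-16\right) = - \frac{1088}{25}$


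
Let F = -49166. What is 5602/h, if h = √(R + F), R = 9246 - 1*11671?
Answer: -5602*I*√51591/51591 ≈ -24.664*I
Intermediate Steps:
R = -2425 (R = 9246 - 11671 = -2425)
h = I*√51591 (h = √(-2425 - 49166) = √(-51591) = I*√51591 ≈ 227.14*I)
5602/h = 5602/((I*√51591)) = 5602*(-I*√51591/51591) = -5602*I*√51591/51591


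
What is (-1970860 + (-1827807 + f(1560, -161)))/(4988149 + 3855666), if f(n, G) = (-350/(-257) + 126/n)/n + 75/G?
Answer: -63751179274990483/148421424288228000 ≈ -0.42953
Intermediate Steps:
f(n, G) = 75/G + (350/257 + 126/n)/n (f(n, G) = (-350*(-1/257) + 126/n)/n + 75/G = (350/257 + 126/n)/n + 75/G = 75/G + (350/257 + 126/n)/n)
(-1970860 + (-1827807 + f(1560, -161)))/(4988149 + 3855666) = (-1970860 + (-1827807 + (75/(-161) + 126/1560² + (350/257)/1560)))/(4988149 + 3855666) = (-1970860 + (-1827807 + (75*(-1/161) + 126*(1/2433600) + (350/257)*(1/1560))))/8843815 = (-1970860 + (-1827807 + (-75/161 + 7/135200 + 35/40092)))*(1/8843815) = (-1970860 + (-1827807 - 7802420083/16782511200))*(1/8843815) = (-1970860 - 30675199251358483/16782511200)*(1/8843815) = -63751179274990483/16782511200*1/8843815 = -63751179274990483/148421424288228000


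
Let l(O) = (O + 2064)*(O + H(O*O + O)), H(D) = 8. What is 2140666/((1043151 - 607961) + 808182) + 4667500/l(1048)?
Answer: 802390596697/255378661824 ≈ 3.1420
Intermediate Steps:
l(O) = (8 + O)*(2064 + O) (l(O) = (O + 2064)*(O + 8) = (2064 + O)*(8 + O) = (8 + O)*(2064 + O))
2140666/((1043151 - 607961) + 808182) + 4667500/l(1048) = 2140666/((1043151 - 607961) + 808182) + 4667500/(16512 + 1048² + 2072*1048) = 2140666/(435190 + 808182) + 4667500/(16512 + 1098304 + 2171456) = 2140666/1243372 + 4667500/3286272 = 2140666*(1/1243372) + 4667500*(1/3286272) = 1070333/621686 + 1166875/821568 = 802390596697/255378661824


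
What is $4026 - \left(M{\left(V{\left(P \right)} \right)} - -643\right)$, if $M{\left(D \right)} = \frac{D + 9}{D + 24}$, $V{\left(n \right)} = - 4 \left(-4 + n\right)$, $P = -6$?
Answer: $\frac{216463}{64} \approx 3382.2$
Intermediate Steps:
$V{\left(n \right)} = 16 - 4 n$
$M{\left(D \right)} = \frac{9 + D}{24 + D}$
$4026 - \left(M{\left(V{\left(P \right)} \right)} - -643\right) = 4026 - \left(\frac{9 + \left(16 - -24\right)}{24 + \left(16 - -24\right)} - -643\right) = 4026 - \left(\frac{9 + \left(16 + 24\right)}{24 + \left(16 + 24\right)} + 643\right) = 4026 - \left(\frac{9 + 40}{24 + 40} + 643\right) = 4026 - \left(\frac{1}{64} \cdot 49 + 643\right) = 4026 - \left(\frac{49}{64} + 643\right) = 4026 - \frac{41201}{64} = \frac{216463}{64}$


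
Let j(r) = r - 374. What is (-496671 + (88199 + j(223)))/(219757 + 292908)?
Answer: -408623/512665 ≈ -0.79706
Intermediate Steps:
j(r) = -374 + r
(-496671 + (88199 + j(223)))/(219757 + 292908) = (-496671 + (88199 + (-374 + 223)))/(219757 + 292908) = (-496671 + (88199 - 151))/512665 = (-496671 + 88048)*(1/512665) = -408623*1/512665 = -408623/512665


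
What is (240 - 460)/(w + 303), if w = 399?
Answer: -110/351 ≈ -0.31339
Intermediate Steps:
(240 - 460)/(w + 303) = (240 - 460)/(399 + 303) = -220/702 = -220*1/702 = -110/351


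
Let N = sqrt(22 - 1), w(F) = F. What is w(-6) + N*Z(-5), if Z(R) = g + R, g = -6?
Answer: -6 - 11*sqrt(21) ≈ -56.408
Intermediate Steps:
Z(R) = -6 + R
N = sqrt(21) ≈ 4.5826
w(-6) + N*Z(-5) = -6 + sqrt(21)*(-6 - 5) = -6 + sqrt(21)*(-11) = -6 - 11*sqrt(21)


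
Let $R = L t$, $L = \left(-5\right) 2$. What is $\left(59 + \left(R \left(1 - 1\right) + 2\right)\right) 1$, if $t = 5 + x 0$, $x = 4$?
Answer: $61$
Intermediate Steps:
$t = 5$ ($t = 5 + 4 \cdot 0 = 5 + 0 = 5$)
$L = -10$
$R = -50$ ($R = \left(-10\right) 5 = -50$)
$\left(59 + \left(R \left(1 - 1\right) + 2\right)\right) 1 = \left(59 + \left(- 50 \left(1 - 1\right) + 2\right)\right) 1 = \left(59 + \left(\left(-50\right) 0 + 2\right)\right) 1 = \left(59 + \left(0 + 2\right)\right) 1 = \left(59 + 2\right) 1 = 61 \cdot 1 = 61$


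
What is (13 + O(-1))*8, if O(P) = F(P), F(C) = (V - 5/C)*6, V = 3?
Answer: 488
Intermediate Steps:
F(C) = 18 - 30/C (F(C) = (3 - 5/C)*6 = 18 - 30/C)
O(P) = 18 - 30/P
(13 + O(-1))*8 = (13 + (18 - 30/(-1)))*8 = (13 + (18 - 30*(-1)))*8 = (13 + (18 + 30))*8 = (13 + 48)*8 = 61*8 = 488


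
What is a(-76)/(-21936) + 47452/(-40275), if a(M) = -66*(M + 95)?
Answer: -165067037/147245400 ≈ -1.1210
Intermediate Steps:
a(M) = -6270 - 66*M (a(M) = -66*(95 + M) = -6270 - 66*M)
a(-76)/(-21936) + 47452/(-40275) = (-6270 - 66*(-76))/(-21936) + 47452/(-40275) = (-6270 + 5016)*(-1/21936) + 47452*(-1/40275) = -1254*(-1/21936) - 47452/40275 = 209/3656 - 47452/40275 = -165067037/147245400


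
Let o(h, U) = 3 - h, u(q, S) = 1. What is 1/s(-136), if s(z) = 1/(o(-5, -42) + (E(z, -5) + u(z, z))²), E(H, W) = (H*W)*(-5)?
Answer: 11553209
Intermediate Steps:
E(H, W) = -5*H*W
s(z) = 1/(8 + (1 + 25*z)²) (s(z) = 1/((3 - 1*(-5)) + (-5*z*(-5) + 1)²) = 1/((3 + 5) + (25*z + 1)²) = 1/(8 + (1 + 25*z)²))
1/s(-136) = 1/(1/(8 + (1 + 25*(-136))²)) = 1/(1/(8 + (1 - 3400)²)) = 1/(1/(8 + (-3399)²)) = 1/(1/(8 + 11553201)) = 1/(1/11553209) = 11553209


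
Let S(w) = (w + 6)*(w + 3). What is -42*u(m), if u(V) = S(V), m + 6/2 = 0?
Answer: 0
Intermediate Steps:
m = -3 (m = -3 + 0 = -3)
S(w) = (3 + w)*(6 + w) (S(w) = (6 + w)*(3 + w) = (3 + w)*(6 + w))
u(V) = 18 + V**2 + 9*V
-42*u(m) = -42*(18 + (-3)**2 + 9*(-3)) = -42*(18 + 9 - 27) = -42*0 = 0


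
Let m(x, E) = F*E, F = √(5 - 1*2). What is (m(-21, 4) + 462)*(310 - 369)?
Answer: -27258 - 236*√3 ≈ -27667.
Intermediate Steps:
F = √3 (F = √(5 - 2) = √3 ≈ 1.7320)
m(x, E) = E*√3 (m(x, E) = √3*E = E*√3)
(m(-21, 4) + 462)*(310 - 369) = (4*√3 + 462)*(310 - 369) = (462 + 4*√3)*(-59) = -27258 - 236*√3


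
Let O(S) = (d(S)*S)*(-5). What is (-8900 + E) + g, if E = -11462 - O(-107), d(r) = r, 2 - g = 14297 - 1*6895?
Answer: 29483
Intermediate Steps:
g = -7400 (g = 2 - (14297 - 1*6895) = 2 - (14297 - 6895) = 2 - 1*7402 = 2 - 7402 = -7400)
O(S) = -5*S**2 (O(S) = (S*S)*(-5) = S**2*(-5) = -5*S**2)
E = 45783 (E = -11462 - (-5)*(-107)**2 = -11462 - (-5)*11449 = -11462 - 1*(-57245) = -11462 + 57245 = 45783)
(-8900 + E) + g = (-8900 + 45783) - 7400 = 36883 - 7400 = 29483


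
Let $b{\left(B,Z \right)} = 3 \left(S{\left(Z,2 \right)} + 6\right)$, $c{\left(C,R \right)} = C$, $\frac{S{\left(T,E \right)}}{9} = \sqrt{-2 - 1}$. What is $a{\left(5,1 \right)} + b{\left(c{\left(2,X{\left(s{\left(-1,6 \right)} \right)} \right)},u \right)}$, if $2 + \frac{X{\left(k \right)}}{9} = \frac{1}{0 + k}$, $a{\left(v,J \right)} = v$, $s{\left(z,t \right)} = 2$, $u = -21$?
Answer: $23 + 27 i \sqrt{3} \approx 23.0 + 46.765 i$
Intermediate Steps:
$X{\left(k \right)} = -18 + \frac{9}{k}$ ($X{\left(k \right)} = -18 + \frac{9}{0 + k} = -18 + \frac{9}{k}$)
$S{\left(T,E \right)} = 9 i \sqrt{3}$ ($S{\left(T,E \right)} = 9 \sqrt{-2 - 1} = 9 \sqrt{-3} = 9 i \sqrt{3}$)
$b{\left(B,Z \right)} = 18 + 27 i \sqrt{3}$ ($b{\left(B,Z \right)} = 3 \left(9 i \sqrt{3} + 6\right) = 3 \left(6 + 9 i \sqrt{3}\right) = 18 + 27 i \sqrt{3}$)
$a{\left(5,1 \right)} + b{\left(c{\left(2,X{\left(s{\left(-1,6 \right)} \right)} \right)},u \right)} = 5 + \left(18 + 27 i \sqrt{3}\right) = 23 + 27 i \sqrt{3}$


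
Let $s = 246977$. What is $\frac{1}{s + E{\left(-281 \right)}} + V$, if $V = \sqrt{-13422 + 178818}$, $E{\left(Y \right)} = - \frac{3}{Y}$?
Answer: $\frac{281}{69400540} + 2 \sqrt{41349} \approx 406.69$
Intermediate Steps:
$V = 2 \sqrt{41349}$ ($V = \sqrt{165396} = 2 \sqrt{41349} \approx 406.69$)
$\frac{1}{s + E{\left(-281 \right)}} + V = \frac{1}{246977 - \frac{3}{-281}} + 2 \sqrt{41349} = \frac{1}{246977 - - \frac{3}{281}} + 2 \sqrt{41349} = \frac{1}{246977 + \frac{3}{281}} + 2 \sqrt{41349} = \frac{1}{\frac{69400540}{281}} + 2 \sqrt{41349} = \frac{281}{69400540} + 2 \sqrt{41349}$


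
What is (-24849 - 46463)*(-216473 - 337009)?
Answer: 39469908384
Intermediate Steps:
(-24849 - 46463)*(-216473 - 337009) = -71312*(-553482) = 39469908384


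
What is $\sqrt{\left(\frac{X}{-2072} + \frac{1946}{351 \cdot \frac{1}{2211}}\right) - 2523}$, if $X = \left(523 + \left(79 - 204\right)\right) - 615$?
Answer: $\frac{\sqrt{324339149446}}{5772} \approx 98.667$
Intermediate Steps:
$X = -217$ ($X = \left(523 + \left(79 - 204\right)\right) - 615 = \left(523 - 125\right) - 615 = 398 - 615 = -217$)
$\sqrt{\left(\frac{X}{-2072} + \frac{1946}{351 \cdot \frac{1}{2211}}\right) - 2523} = \sqrt{\left(- \frac{217}{-2072} + \frac{1946}{351 \cdot \frac{1}{2211}}\right) - 2523} = \sqrt{\left(\left(-217\right) \left(- \frac{1}{2072}\right) + \frac{1946}{351 \cdot \frac{1}{2211}}\right) - 2523} = \sqrt{\left(\frac{31}{296} + \frac{1946}{\frac{117}{737}}\right) - 2523} = \sqrt{\left(\frac{31}{296} + 1946 \cdot \frac{737}{117}\right) - 2523} = \sqrt{\left(\frac{31}{296} + \frac{1434202}{117}\right) - 2523} = \sqrt{\frac{424527419}{34632} - 2523} = \sqrt{\frac{337150883}{34632}} = \frac{\sqrt{324339149446}}{5772}$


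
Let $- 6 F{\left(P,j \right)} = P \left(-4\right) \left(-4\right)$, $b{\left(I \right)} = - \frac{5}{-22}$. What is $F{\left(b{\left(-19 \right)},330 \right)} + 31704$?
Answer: $\frac{1046212}{33} \approx 31703.0$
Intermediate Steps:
$b{\left(I \right)} = \frac{5}{22}$ ($b{\left(I \right)} = \left(-5\right) \left(- \frac{1}{22}\right) = \frac{5}{22}$)
$F{\left(P,j \right)} = - \frac{8 P}{3}$ ($F{\left(P,j \right)} = - \frac{P \left(-4\right) \left(-4\right)}{6} = - \frac{- 4 P \left(-4\right)}{6} = - \frac{16 P}{6} = - \frac{8 P}{3}$)
$F{\left(b{\left(-19 \right)},330 \right)} + 31704 = \left(- \frac{8}{3}\right) \frac{5}{22} + 31704 = - \frac{20}{33} + 31704 = \frac{1046212}{33}$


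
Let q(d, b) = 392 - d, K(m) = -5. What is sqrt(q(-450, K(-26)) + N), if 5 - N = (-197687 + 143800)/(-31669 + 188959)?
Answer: sqrt(427824039570)/22470 ≈ 29.109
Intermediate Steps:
N = 840337/157290 (N = 5 - (-197687 + 143800)/(-31669 + 188959) = 5 - (-53887)/157290 = 5 - 1*(-53887/157290) = 5 + 53887/157290 = 840337/157290 ≈ 5.3426)
sqrt(q(-450, K(-26)) + N) = sqrt((392 - 1*(-450)) + 840337/157290) = sqrt((392 + 450) + 840337/157290) = sqrt(842 + 840337/157290) = sqrt(133278517/157290) = sqrt(427824039570)/22470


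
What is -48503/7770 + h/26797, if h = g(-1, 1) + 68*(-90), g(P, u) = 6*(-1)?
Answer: -192476273/29744670 ≈ -6.4709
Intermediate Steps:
g(P, u) = -6
h = -6126 (h = -6 + 68*(-90) = -6 - 6120 = -6126)
-48503/7770 + h/26797 = -48503/7770 - 6126/26797 = -48503*1/7770 - 6126*1/26797 = -6929/1110 - 6126/26797 = -192476273/29744670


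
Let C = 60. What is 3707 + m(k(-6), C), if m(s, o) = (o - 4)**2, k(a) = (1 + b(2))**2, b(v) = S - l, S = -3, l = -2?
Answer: 6843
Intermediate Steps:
b(v) = -1 (b(v) = -3 - 1*(-2) = -3 + 2 = -1)
k(a) = 0 (k(a) = (1 - 1)**2 = 0**2 = 0)
m(s, o) = (-4 + o)**2
3707 + m(k(-6), C) = 3707 + (-4 + 60)**2 = 3707 + 56**2 = 3707 + 3136 = 6843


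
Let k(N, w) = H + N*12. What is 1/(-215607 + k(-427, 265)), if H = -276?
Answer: -1/221007 ≈ -4.5247e-6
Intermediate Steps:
k(N, w) = -276 + 12*N (k(N, w) = -276 + N*12 = -276 + 12*N)
1/(-215607 + k(-427, 265)) = 1/(-215607 + (-276 + 12*(-427))) = 1/(-215607 + (-276 - 5124)) = 1/(-215607 - 5400) = 1/(-221007) = -1/221007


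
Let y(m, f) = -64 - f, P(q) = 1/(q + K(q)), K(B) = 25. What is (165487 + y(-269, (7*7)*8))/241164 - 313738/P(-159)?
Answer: 10138749843319/241164 ≈ 4.2041e+7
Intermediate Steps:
P(q) = 1/(25 + q) (P(q) = 1/(q + 25) = 1/(25 + q))
(165487 + y(-269, (7*7)*8))/241164 - 313738/P(-159) = (165487 + (-64 - 7*7*8))/241164 - 313738/(1/(25 - 159)) = (165487 + (-64 - 49*8))*(1/241164) - 313738/(1/(-134)) = (165487 + (-64 - 1*392))*(1/241164) - 313738/(-1/134) = (165487 + (-64 - 392))*(1/241164) - 313738*(-134) = (165487 - 456)*(1/241164) + 42040892 = 165031*(1/241164) + 42040892 = 165031/241164 + 42040892 = 10138749843319/241164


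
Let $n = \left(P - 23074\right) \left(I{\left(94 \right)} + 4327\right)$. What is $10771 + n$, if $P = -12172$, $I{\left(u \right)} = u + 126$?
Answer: $-160252791$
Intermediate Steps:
$I{\left(u \right)} = 126 + u$
$n = -160263562$ ($n = \left(-12172 - 23074\right) \left(\left(126 + 94\right) + 4327\right) = - 35246 \left(220 + 4327\right) = \left(-35246\right) 4547 = -160263562$)
$10771 + n = 10771 - 160263562 = -160252791$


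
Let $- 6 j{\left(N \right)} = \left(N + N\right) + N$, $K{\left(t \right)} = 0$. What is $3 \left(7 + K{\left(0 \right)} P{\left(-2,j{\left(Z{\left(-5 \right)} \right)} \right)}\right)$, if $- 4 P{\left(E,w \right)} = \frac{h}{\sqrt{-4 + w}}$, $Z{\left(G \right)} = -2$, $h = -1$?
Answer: $21$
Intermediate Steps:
$j{\left(N \right)} = - \frac{N}{2}$ ($j{\left(N \right)} = - \frac{\left(N + N\right) + N}{6} = - \frac{2 N + N}{6} = - \frac{3 N}{6} = - \frac{N}{2}$)
$P{\left(E,w \right)} = \frac{1}{4 \sqrt{-4 + w}}$ ($P{\left(E,w \right)} = - \frac{\left(-1\right) \frac{1}{\sqrt{-4 + w}}}{4} = \frac{1}{4 \sqrt{-4 + w}}$)
$3 \left(7 + K{\left(0 \right)} P{\left(-2,j{\left(Z{\left(-5 \right)} \right)} \right)}\right) = 3 \left(7 + 0 \frac{1}{4 \sqrt{-4 - -1}}\right) = 3 \left(7 + 0 \frac{1}{4 \sqrt{-4 + 1}}\right) = 3 \left(7 + 0 \frac{1}{4 i \sqrt{3}}\right) = 3 \left(7 + 0 \frac{\left(- \frac{1}{3}\right) i \sqrt{3}}{4}\right) = 3 \left(7 + 0 \left(- \frac{i \sqrt{3}}{12}\right)\right) = 3 \left(7 + 0\right) = 3 \cdot 7 = 21$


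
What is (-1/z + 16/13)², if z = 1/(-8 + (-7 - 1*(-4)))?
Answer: 25281/169 ≈ 149.59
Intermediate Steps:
z = -1/11 (z = 1/(-8 + (-7 + 4)) = 1/(-8 - 3) = 1/(-11) = -1/11 ≈ -0.090909)
(-1/z + 16/13)² = (-1/(-1/11) + 16/13)² = (-1*(-11) + 16*(1/13))² = (11 + 16/13)² = (159/13)² = 25281/169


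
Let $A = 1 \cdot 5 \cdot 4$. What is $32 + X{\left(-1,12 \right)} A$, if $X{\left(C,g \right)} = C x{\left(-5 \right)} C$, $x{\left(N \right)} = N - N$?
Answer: $32$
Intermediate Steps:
$A = 20$ ($A = 5 \cdot 4 = 20$)
$x{\left(N \right)} = 0$
$X{\left(C,g \right)} = 0$ ($X{\left(C,g \right)} = C 0 C = 0 C = 0$)
$32 + X{\left(-1,12 \right)} A = 32 + 0 \cdot 20 = 32 + 0 = 32$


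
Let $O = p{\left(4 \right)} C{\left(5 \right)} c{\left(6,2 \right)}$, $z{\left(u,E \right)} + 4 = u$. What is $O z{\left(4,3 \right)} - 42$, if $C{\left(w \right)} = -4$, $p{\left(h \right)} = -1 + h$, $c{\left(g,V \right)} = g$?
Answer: $-42$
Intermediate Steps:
$z{\left(u,E \right)} = -4 + u$
$O = -72$ ($O = \left(-1 + 4\right) \left(-4\right) 6 = 3 \left(-4\right) 6 = \left(-12\right) 6 = -72$)
$O z{\left(4,3 \right)} - 42 = - 72 \left(-4 + 4\right) - 42 = \left(-72\right) 0 - 42 = 0 - 42 = -42$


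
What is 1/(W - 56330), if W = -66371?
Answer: -1/122701 ≈ -8.1499e-6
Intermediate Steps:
1/(W - 56330) = 1/(-66371 - 56330) = 1/(-122701) = -1/122701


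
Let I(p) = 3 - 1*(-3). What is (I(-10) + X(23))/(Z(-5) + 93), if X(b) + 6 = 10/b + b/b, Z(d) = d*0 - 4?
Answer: 33/2047 ≈ 0.016121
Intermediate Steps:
Z(d) = -4 (Z(d) = 0 - 4 = -4)
I(p) = 6 (I(p) = 3 + 3 = 6)
X(b) = -5 + 10/b (X(b) = -6 + (10/b + b/b) = -6 + (10/b + 1) = -6 + (1 + 10/b) = -5 + 10/b)
(I(-10) + X(23))/(Z(-5) + 93) = (6 + (-5 + 10/23))/(-4 + 93) = (6 + (-5 + 10*(1/23)))/89 = (6 + (-5 + 10/23))*(1/89) = (6 - 105/23)*(1/89) = (33/23)*(1/89) = 33/2047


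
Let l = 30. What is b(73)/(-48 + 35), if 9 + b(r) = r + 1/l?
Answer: -1921/390 ≈ -4.9256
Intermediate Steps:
b(r) = -269/30 + r (b(r) = -9 + (r + 1/30) = -9 + (1/30 + r) = -269/30 + r)
b(73)/(-48 + 35) = (-269/30 + 73)/(-48 + 35) = (1921/30)/(-13) = -1/13*1921/30 = -1921/390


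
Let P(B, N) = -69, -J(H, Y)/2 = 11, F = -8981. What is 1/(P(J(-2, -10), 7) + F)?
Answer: -1/9050 ≈ -0.00011050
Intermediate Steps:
J(H, Y) = -22 (J(H, Y) = -2*11 = -22)
1/(P(J(-2, -10), 7) + F) = 1/(-69 - 8981) = 1/(-9050) = -1/9050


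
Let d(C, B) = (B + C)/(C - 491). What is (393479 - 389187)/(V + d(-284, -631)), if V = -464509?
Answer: -166315/17999678 ≈ -0.0092399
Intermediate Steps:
d(C, B) = (B + C)/(-491 + C)
(393479 - 389187)/(V + d(-284, -631)) = (393479 - 389187)/(-464509 + (-631 - 284)/(-491 - 284)) = 4292/(-464509 - 915/(-775)) = 4292/(-464509 - 1/775*(-915)) = 4292/(-464509 + 183/155) = 4292/(-71998712/155) = 4292*(-155/71998712) = -166315/17999678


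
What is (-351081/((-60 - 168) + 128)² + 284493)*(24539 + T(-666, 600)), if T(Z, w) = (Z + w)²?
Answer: 16438821572901/2000 ≈ 8.2194e+9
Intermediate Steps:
(-351081/((-60 - 168) + 128)² + 284493)*(24539 + T(-666, 600)) = (-351081/((-60 - 168) + 128)² + 284493)*(24539 + (-666 + 600)²) = (-351081/(-228 + 128)² + 284493)*(24539 + (-66)²) = (-351081/((-100)²) + 284493)*(24539 + 4356) = (-351081/10000 + 284493)*28895 = (2844578919/10000)*28895 = 16438821572901/2000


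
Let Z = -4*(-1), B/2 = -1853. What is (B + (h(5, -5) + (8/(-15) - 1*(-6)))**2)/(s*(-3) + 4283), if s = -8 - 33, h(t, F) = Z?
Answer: -406843/495675 ≈ -0.82079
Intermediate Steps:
B = -3706 (B = 2*(-1853) = -3706)
Z = 4
h(t, F) = 4
s = -41
(B + (h(5, -5) + (8/(-15) - 1*(-6)))**2)/(s*(-3) + 4283) = (-3706 + (4 + (8/(-15) - 1*(-6)))**2)/(-41*(-3) + 4283) = (-3706 + (4 + (8*(-1/15) + 6))**2)/(123 + 4283) = (-3706 + (4 + (-8/15 + 6))**2)/4406 = (-3706 + (4 + 82/15)**2)*(1/4406) = (-3706 + (142/15)**2)*(1/4406) = (-3706 + 20164/225)*(1/4406) = -813686/225*1/4406 = -406843/495675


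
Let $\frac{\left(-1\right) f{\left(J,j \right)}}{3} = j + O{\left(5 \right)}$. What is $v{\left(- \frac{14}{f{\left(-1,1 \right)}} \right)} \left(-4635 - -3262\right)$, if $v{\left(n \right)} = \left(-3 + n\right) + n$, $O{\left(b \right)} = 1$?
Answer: $- \frac{6865}{3} \approx -2288.3$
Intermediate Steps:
$f{\left(J,j \right)} = -3 - 3 j$ ($f{\left(J,j \right)} = - 3 \left(j + 1\right) = - 3 \left(1 + j\right) = -3 - 3 j$)
$v{\left(n \right)} = -3 + 2 n$
$v{\left(- \frac{14}{f{\left(-1,1 \right)}} \right)} \left(-4635 - -3262\right) = \left(-3 + 2 \left(- \frac{14}{-3 - 3}\right)\right) \left(-4635 - -3262\right) = \left(-3 + 2 \left(- \frac{14}{-3 - 3}\right)\right) \left(-4635 + 3262\right) = \left(-3 + 2 \left(- \frac{14}{-6}\right)\right) \left(-1373\right) = \left(-3 + 2 \left(\left(-14\right) \left(- \frac{1}{6}\right)\right)\right) \left(-1373\right) = \left(-3 + 2 \cdot \frac{7}{3}\right) \left(-1373\right) = \left(-3 + \frac{14}{3}\right) \left(-1373\right) = \frac{5}{3} \left(-1373\right) = - \frac{6865}{3}$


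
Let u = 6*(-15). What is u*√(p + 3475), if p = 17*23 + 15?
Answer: -90*√3881 ≈ -5606.8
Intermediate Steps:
p = 406 (p = 391 + 15 = 406)
u = -90
u*√(p + 3475) = -90*√(406 + 3475) = -90*√3881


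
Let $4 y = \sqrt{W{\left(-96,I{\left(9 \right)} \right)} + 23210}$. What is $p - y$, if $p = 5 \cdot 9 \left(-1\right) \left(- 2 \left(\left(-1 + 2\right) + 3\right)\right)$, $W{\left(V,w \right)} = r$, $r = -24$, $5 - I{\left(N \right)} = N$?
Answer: $360 - \frac{\sqrt{23186}}{4} \approx 321.93$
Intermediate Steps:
$I{\left(N \right)} = 5 - N$
$W{\left(V,w \right)} = -24$
$y = \frac{\sqrt{23186}}{4}$ ($y = \frac{\sqrt{-24 + 23210}}{4} = \frac{\sqrt{23186}}{4} \approx 38.067$)
$p = 360$ ($p = 45 \left(-1\right) \left(- 2 \left(1 + 3\right)\right) = - 45 \left(\left(-2\right) 4\right) = \left(-45\right) \left(-8\right) = 360$)
$p - y = 360 - \frac{\sqrt{23186}}{4}$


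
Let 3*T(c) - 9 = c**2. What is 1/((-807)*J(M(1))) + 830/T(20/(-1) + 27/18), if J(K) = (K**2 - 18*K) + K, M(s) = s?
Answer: 25720985/3628272 ≈ 7.0890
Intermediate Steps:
J(K) = K**2 - 17*K
T(c) = 3 + c**2/3
1/((-807)*J(M(1))) + 830/T(20/(-1) + 27/18) = 1/((-807)*((1*(-17 + 1)))) + 830/(3 + (20/(-1) + 27/18)**2/3) = -1/(807*(1*(-16))) + 830/(3 + (20*(-1) + 27*(1/18))**2/3) = -1/807/(-16) + 830/(3 + (-20 + 3/2)**2/3) = -1/807*(-1/16) + 830/(3 + (-37/2)**2/3) = 1/12912 + 830/(3 + (1/3)*(1369/4)) = 1/12912 + 830/(3 + 1369/12) = 1/12912 + 830/(1405/12) = 1/12912 + 830*(12/1405) = 1/12912 + 1992/281 = 25720985/3628272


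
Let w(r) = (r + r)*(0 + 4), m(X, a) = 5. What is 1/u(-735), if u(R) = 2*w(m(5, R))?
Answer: 1/80 ≈ 0.012500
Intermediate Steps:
w(r) = 8*r (w(r) = (2*r)*4 = 8*r)
u(R) = 80 (u(R) = 2*(8*5) = 2*40 = 80)
1/u(-735) = 1/80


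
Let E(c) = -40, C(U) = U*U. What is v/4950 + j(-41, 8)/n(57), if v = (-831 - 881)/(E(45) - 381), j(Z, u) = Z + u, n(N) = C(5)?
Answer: -1374551/1041975 ≈ -1.3192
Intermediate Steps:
C(U) = U²
n(N) = 25 (n(N) = 5² = 25)
v = 1712/421 (v = (-831 - 881)/(-40 - 381) = -1712/(-421) = -1712*(-1/421) = 1712/421 ≈ 4.0665)
v/4950 + j(-41, 8)/n(57) = (1712/421)/4950 + (-41 + 8)/25 = (1712/421)*(1/4950) - 33*1/25 = 856/1041975 - 33/25 = -1374551/1041975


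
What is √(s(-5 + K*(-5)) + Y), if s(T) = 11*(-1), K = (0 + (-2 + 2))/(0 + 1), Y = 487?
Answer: 2*√119 ≈ 21.817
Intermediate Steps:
K = 0 (K = (0 + 0)/1 = 0*1 = 0)
s(T) = -11
√(s(-5 + K*(-5)) + Y) = √(-11 + 487) = √476 = 2*√119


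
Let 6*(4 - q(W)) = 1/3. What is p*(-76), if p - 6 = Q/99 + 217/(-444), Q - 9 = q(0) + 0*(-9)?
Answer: -14136019/32967 ≈ -428.79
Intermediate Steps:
q(W) = 71/18 (q(W) = 4 - 1/6/3 = 4 - 1/6*1/3 = 4 - 1/18 = 71/18)
Q = 233/18 (Q = 9 + (71/18 + 0*(-9)) = 9 + (71/18 + 0) = 9 + 71/18 = 233/18 ≈ 12.944)
p = 744001/131868 (p = 6 + ((233/18)/99 + 217/(-444)) = 6 + ((233/18)*(1/99) + 217*(-1/444)) = 6 + (233/1782 - 217/444) = 6 - 47207/131868 = 744001/131868 ≈ 5.6420)
p*(-76) = (744001/131868)*(-76) = -14136019/32967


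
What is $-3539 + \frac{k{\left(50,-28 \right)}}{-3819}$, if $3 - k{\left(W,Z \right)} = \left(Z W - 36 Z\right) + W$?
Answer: $- \frac{4505262}{1273} \approx -3539.1$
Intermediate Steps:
$k{\left(W,Z \right)} = 3 - W + 36 Z - W Z$ ($k{\left(W,Z \right)} = 3 - \left(\left(Z W - 36 Z\right) + W\right) = 3 - \left(\left(W Z - 36 Z\right) + W\right) = 3 - \left(\left(- 36 Z + W Z\right) + W\right) = 3 - \left(W - 36 Z + W Z\right) = 3 - W + 36 Z - W Z$)
$-3539 + \frac{k{\left(50,-28 \right)}}{-3819} = -3539 + \frac{3 - 50 + 36 \left(-28\right) - 50 \left(-28\right)}{-3819} = -3539 + \left(3 - 50 - 1008 + 1400\right) \left(- \frac{1}{3819}\right) = -3539 + 345 \left(- \frac{1}{3819}\right) = -3539 - \frac{115}{1273} = - \frac{4505262}{1273}$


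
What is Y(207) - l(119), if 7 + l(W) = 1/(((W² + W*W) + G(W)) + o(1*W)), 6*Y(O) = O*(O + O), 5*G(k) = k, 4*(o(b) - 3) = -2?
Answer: 4050972060/283483 ≈ 14290.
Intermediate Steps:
o(b) = 5/2 (o(b) = 3 + (¼)*(-2) = 3 - ½ = 5/2)
G(k) = k/5
Y(O) = O²/3 (Y(O) = (O*(O + O))/6 = (O*(2*O))/6 = (2*O²)/6 = O²/3)
l(W) = -7 + 1/(5/2 + 2*W² + W/5) (l(W) = -7 + 1/(((W² + W*W) + W/5) + 5/2) = -7 + 1/(((W² + W²) + W/5) + 5/2) = -7 + 1/((2*W² + W/5) + 5/2) = -7 + 1/(5/2 + 2*W² + W/5))
Y(207) - l(119) = (⅓)*207² - (-165 - 140*119² - 14*119)/(25 + 2*119 + 20*119²) = (⅓)*42849 - (-165 - 140*14161 - 1666)/(25 + 238 + 20*14161) = 14283 - (-165 - 1982540 - 1666)/(25 + 238 + 283220) = 14283 - (-1984371)/283483 = 14283 - 1*(-1984371/283483) = 14283 + 1984371/283483 = 4050972060/283483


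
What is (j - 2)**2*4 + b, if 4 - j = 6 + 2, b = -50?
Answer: 94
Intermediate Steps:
j = -4 (j = 4 - (6 + 2) = 4 - 1*8 = 4 - 8 = -4)
(j - 2)**2*4 + b = (-4 - 2)**2*4 - 50 = (-6)**2*4 - 50 = 36*4 - 50 = 144 - 50 = 94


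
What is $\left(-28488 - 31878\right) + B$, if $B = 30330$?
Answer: $-30036$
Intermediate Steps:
$\left(-28488 - 31878\right) + B = \left(-28488 - 31878\right) + 30330 = -60366 + 30330 = -30036$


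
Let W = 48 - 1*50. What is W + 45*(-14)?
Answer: -632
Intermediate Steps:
W = -2 (W = 48 - 50 = -2)
W + 45*(-14) = -2 + 45*(-14) = -2 - 630 = -632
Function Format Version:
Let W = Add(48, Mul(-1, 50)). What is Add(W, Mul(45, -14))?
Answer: -632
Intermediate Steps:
W = -2 (W = Add(48, -50) = -2)
Add(W, Mul(45, -14)) = Add(-2, Mul(45, -14)) = Add(-2, -630) = -632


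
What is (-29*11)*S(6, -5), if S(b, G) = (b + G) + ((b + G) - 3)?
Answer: 319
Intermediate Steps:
S(b, G) = -3 + 2*G + 2*b (S(b, G) = (G + b) + ((G + b) - 3) = (G + b) + (-3 + G + b) = -3 + 2*G + 2*b)
(-29*11)*S(6, -5) = (-29*11)*(-3 + 2*(-5) + 2*6) = -319*(-3 - 10 + 12) = -319*(-1) = 319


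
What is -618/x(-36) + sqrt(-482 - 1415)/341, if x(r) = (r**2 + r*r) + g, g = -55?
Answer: -618/2537 + I*sqrt(1897)/341 ≈ -0.24359 + 0.12773*I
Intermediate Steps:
x(r) = -55 + 2*r**2 (x(r) = (r**2 + r*r) - 55 = (r**2 + r**2) - 55 = 2*r**2 - 55 = -55 + 2*r**2)
-618/x(-36) + sqrt(-482 - 1415)/341 = -618/(-55 + 2*(-36)**2) + sqrt(-482 - 1415)/341 = -618/(-55 + 2*1296) + sqrt(-1897)*(1/341) = -618/(-55 + 2592) + (I*sqrt(1897))*(1/341) = -618/2537 + I*sqrt(1897)/341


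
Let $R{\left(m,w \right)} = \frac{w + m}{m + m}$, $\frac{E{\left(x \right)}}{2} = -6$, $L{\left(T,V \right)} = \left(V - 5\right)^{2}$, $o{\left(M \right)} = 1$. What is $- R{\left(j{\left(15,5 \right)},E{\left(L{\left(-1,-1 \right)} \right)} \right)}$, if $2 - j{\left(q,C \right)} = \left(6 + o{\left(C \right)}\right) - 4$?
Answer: $- \frac{13}{2} \approx -6.5$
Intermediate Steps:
$L{\left(T,V \right)} = \left(-5 + V\right)^{2}$
$E{\left(x \right)} = -12$ ($E{\left(x \right)} = 2 \left(-6\right) = -12$)
$j{\left(q,C \right)} = -1$ ($j{\left(q,C \right)} = 2 - \left(\left(6 + 1\right) - 4\right) = 2 - \left(7 - 4\right) = 2 - 3 = -1$)
$R{\left(m,w \right)} = \frac{m + w}{2 m}$
$- R{\left(j{\left(15,5 \right)},E{\left(L{\left(-1,-1 \right)} \right)} \right)} = - \frac{-1 - 12}{2 \left(-1\right)} = - \frac{\left(-1\right) \left(-13\right)}{2} = \left(-1\right) \frac{13}{2} = - \frac{13}{2}$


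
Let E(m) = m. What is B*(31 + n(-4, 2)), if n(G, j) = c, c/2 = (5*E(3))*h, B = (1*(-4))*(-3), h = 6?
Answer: 2532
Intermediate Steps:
B = 12 (B = -4*(-3) = 12)
c = 180 (c = 2*((5*3)*6) = 2*(15*6) = 2*90 = 180)
n(G, j) = 180
B*(31 + n(-4, 2)) = 12*(31 + 180) = 12*211 = 2532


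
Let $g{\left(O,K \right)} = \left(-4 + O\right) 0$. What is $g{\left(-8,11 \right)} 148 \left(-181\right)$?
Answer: $0$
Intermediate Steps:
$g{\left(O,K \right)} = 0$
$g{\left(-8,11 \right)} 148 \left(-181\right) = 0 \cdot 148 \left(-181\right) = 0 \left(-181\right) = 0$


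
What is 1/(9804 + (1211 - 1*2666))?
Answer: 1/8349 ≈ 0.00011977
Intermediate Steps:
1/(9804 + (1211 - 1*2666)) = 1/(9804 + (1211 - 2666)) = 1/(9804 - 1455) = 1/8349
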